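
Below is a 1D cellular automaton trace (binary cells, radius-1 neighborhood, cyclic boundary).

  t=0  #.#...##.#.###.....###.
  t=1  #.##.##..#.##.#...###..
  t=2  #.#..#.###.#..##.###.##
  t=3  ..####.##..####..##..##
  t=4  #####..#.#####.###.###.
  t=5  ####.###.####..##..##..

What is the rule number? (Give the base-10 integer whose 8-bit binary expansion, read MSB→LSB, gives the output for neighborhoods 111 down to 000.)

158

  [7] ### => #  t=0,i=12
  [6] ##. => .  t=0,i=7
  [5] #.# => .  t=0,i=1
  [4] #.. => #  t=0,i=3
  [3] .## => #  t=0,i=6
  [2] .#. => #  t=0,i=0
  [1] ..# => #  t=0,i=5
  [0] ... => .  t=0,i=4
  bits 10011110 = 158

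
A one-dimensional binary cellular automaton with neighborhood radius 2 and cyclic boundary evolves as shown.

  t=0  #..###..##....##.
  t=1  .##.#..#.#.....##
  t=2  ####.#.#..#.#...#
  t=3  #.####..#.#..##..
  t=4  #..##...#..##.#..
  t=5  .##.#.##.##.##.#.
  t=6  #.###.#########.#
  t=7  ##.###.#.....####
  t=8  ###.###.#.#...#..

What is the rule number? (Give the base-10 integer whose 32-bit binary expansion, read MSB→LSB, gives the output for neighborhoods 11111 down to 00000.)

1818948389

  #####|.  b31=0 t=2,i=1
  ####.|#  b30=1 t=2,i=2
  ###.#|#  b29=1 t=2,i=3
  ###..|.  b28=0 t=0,i=5
  ##.##|#  b27=1 t=1,i=0
  ##.#.|#  b26=1 t=0,i=16
  ##..#|.  b25=0 t=0,i=6
  ##...|.  b24=0 t=0,i=10
  #.###|.  b23=0 t=3,i=2
  #.##.|#  b22=1 t=1,i=1
  #.#.#|#  b21=1 t=2,i=5
  #.#..|.  b20=0 t=0,i=0
  #..##|#  b19=1 t=0,i=2
  #..#.|.  b18=0 t=1,i=6
  #...#|#  b17=1 t=2,i=14
  #....|.  b16=0 t=0,i=11
  .####|#  b15=1 t=2,i=0
  .###.|#  b14=1 t=0,i=4
  .##.#|#  b13=1 t=0,i=15
  .##..|#  b12=1 t=0,i=9
  .#.##|.  b11=0 t=3,i=1
  .#.#.|.  b10=0 t=1,i=8
  .#..#|#  b9=1 t=0,i=1
  .#...|#  b8=1 t=1,i=10
  ..###|.  b7=0 t=0,i=3
  ..##.|.  b6=0 t=0,i=8
  ..#.#|#  b5=1 t=1,i=7
  ..#..|.  b4=0 t=4,i=0
  ...##|.  b3=0 t=0,i=13
  ...#.|#  b2=1 t=4,i=7
  ....#|.  b1=0 t=0,i=12
  .....|#  b0=1 t=1,i=12
  bits 01101100011010101111001100100101 = 1818948389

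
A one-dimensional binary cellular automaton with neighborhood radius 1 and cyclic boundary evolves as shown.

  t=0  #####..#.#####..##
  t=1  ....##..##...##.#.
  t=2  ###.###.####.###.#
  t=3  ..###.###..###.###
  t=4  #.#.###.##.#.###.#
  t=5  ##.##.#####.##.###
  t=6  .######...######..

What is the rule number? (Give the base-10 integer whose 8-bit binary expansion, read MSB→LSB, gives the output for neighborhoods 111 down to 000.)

121

  nb ###: next=.  (t=0,i=0, bit7=0)
  nb ##.: next=#  (t=0,i=4, bit6=1)
  nb #.#: next=#  (t=0,i=8, bit5=1)
  nb #..: next=#  (t=0,i=5, bit4=1)
  nb .##: next=#  (t=0,i=9, bit3=1)
  nb .#.: next=.  (t=0,i=7, bit2=0)
  nb ..#: next=.  (t=0,i=6, bit1=0)
  nb ...: next=#  (t=1,i=0, bit0=1)
  bits 01111001 = 121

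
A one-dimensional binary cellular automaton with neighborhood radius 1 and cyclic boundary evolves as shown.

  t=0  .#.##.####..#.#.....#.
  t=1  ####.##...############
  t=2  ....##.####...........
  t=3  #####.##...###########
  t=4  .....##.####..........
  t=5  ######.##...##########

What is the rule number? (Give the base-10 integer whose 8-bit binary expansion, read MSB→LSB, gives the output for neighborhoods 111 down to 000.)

  nb ###: next=.  (t=0,i=7, bit7=0)
  nb ##.: next=.  (t=0,i=4, bit6=0)
  nb #.#: next=#  (t=0,i=2, bit5=1)
  nb #..: next=#  (t=0,i=10, bit4=1)
  nb .##: next=#  (t=0,i=3, bit3=1)
  nb .#.: next=#  (t=0,i=1, bit2=1)
  nb ..#: next=#  (t=0,i=0, bit1=1)
  nb ...: next=#  (t=0,i=16, bit0=1)
  bits 00111111 = 63

63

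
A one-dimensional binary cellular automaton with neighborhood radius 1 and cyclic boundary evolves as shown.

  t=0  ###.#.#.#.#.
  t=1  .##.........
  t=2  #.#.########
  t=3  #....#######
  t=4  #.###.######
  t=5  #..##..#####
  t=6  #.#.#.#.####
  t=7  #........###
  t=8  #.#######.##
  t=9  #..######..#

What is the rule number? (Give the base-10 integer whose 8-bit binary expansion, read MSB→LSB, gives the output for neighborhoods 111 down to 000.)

  [7] ### => #  t=0,i=1
  [6] ##. => #  t=0,i=2
  [5] #.# => .  t=0,i=3
  [4] #.. => .  t=1,i=3
  [3] .## => .  t=0,i=0
  [2] .#. => .  t=0,i=4
  [1] ..# => #  t=1,i=0
  [0] ... => #  t=1,i=4
  bits 11000011 = 195

195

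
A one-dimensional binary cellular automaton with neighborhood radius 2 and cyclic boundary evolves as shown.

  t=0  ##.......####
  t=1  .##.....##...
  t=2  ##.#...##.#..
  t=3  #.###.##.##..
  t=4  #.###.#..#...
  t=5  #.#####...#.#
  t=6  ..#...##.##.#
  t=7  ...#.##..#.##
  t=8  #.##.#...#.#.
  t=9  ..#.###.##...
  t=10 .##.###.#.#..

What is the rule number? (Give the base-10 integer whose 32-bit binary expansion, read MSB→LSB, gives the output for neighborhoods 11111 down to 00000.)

  #####|.  b31=0 t=0,i=11
  ####.|.  b30=0 t=0,i=0
  ###.#|#  b29=1 t=3,i=4
  ###..|#  b28=1 t=0,i=1
  ##.##|.  b27=0 t=3,i=5
  ##.#.|#  b26=1 t=2,i=2
  ##..#|.  b25=0 t=3,i=11
  ##...|#  b24=1 t=0,i=2
  #.###|#  b23=1 t=3,i=2
  #.##.|#  b22=1 t=3,i=6
  #.#.#|.  b21=0 t=8,i=0
  #.#..|#  b20=1 t=2,i=3
  #..##|.  b19=0 t=2,i=12
  #..#.|.  b18=0 t=3,i=12
  #...#|.  b17=0 t=2,i=5
  #....|.  b16=0 t=0,i=3
  .####|.  b15=0 t=0,i=10
  .###.|#  b14=1 t=3,i=3
  .##.#|.  b13=0 t=2,i=1
  .##..|.  b12=0 t=1,i=2
  .#.##|.  b11=0 t=3,i=1
  .#.#.|.  b10=0 t=8,i=10
  .#..#|.  b9=0 t=2,i=11
  .#...|#  b8=1 t=2,i=4
  ..###|#  b7=1 t=0,i=9
  ..##.|#  b6=1 t=1,i=1
  ..#.#|#  b5=1 t=3,i=0
  ..#..|.  b4=0 t=4,i=9
  ...##|#  b3=1 t=0,i=8
  ...#.|#  b2=1 t=4,i=12
  ....#|.  b1=0 t=0,i=7
  .....|.  b0=0 t=0,i=4
  bits 00110101110100000100000111101100 = 902840812

902840812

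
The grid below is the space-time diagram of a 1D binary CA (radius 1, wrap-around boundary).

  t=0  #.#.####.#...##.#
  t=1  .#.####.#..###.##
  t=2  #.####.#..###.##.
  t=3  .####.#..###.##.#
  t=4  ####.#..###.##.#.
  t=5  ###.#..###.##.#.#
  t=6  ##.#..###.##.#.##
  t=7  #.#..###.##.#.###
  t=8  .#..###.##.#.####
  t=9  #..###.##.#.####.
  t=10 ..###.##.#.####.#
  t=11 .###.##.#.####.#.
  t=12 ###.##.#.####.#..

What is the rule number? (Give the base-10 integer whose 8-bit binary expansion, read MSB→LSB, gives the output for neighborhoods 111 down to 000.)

171

  ###|#  b7=1 t=0,i=5
  ##.|.  b6=0 t=0,i=0
  #.#|#  b5=1 t=0,i=1
  #..|.  b4=0 t=0,i=10
  .##|#  b3=1 t=0,i=4
  .#.|.  b2=0 t=0,i=2
  ..#|#  b1=1 t=0,i=12
  ...|#  b0=1 t=0,i=11
  bits 10101011 = 171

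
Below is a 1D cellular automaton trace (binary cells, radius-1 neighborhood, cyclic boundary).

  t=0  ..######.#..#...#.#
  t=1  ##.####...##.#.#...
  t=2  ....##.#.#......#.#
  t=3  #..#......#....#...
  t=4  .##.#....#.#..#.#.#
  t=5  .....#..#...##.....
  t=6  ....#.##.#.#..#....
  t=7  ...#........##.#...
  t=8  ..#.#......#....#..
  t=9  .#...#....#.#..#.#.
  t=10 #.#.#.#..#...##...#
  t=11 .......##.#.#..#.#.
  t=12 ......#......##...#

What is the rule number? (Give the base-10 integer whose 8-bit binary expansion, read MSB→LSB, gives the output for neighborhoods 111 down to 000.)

146

  [7] ### => #  t=0,i=3
  [6] ##. => .  t=0,i=7
  [5] #.# => .  t=0,i=8
  [4] #.. => #  t=0,i=0
  [3] .## => .  t=0,i=2
  [2] .#. => .  t=0,i=9
  [1] ..# => #  t=0,i=1
  [0] ... => .  t=0,i=14
  bits 10010010 = 146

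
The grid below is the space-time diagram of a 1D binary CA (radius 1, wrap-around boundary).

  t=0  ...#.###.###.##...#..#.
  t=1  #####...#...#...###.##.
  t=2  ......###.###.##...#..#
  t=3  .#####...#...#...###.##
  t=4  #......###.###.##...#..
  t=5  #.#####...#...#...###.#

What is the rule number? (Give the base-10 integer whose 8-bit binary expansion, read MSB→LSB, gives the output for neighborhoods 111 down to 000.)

39

  nb ###: next=.  (t=0,i=6, bit7=0)
  nb ##.: next=.  (t=0,i=7, bit6=0)
  nb #.#: next=#  (t=0,i=4, bit5=1)
  nb #..: next=.  (t=0,i=15, bit4=0)
  nb .##: next=.  (t=0,i=5, bit3=0)
  nb .#.: next=#  (t=0,i=3, bit2=1)
  nb ..#: next=#  (t=0,i=2, bit1=1)
  nb ...: next=#  (t=0,i=0, bit0=1)
  bits 00100111 = 39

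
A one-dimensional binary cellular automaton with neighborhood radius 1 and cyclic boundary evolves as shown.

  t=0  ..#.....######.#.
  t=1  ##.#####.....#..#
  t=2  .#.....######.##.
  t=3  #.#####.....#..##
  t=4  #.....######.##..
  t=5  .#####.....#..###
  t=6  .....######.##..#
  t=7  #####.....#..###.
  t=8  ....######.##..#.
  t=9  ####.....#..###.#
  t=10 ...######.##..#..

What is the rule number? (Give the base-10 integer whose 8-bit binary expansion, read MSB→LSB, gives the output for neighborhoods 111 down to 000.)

  [7] ### => .  t=0,i=9
  [6] ##. => #  t=0,i=13
  [5] #.# => .  t=0,i=14
  [4] #.. => #  t=0,i=3
  [3] .## => .  t=0,i=8
  [2] .#. => .  t=0,i=2
  [1] ..# => #  t=0,i=1
  [0] ... => #  t=0,i=0
  bits 01010011 = 83

83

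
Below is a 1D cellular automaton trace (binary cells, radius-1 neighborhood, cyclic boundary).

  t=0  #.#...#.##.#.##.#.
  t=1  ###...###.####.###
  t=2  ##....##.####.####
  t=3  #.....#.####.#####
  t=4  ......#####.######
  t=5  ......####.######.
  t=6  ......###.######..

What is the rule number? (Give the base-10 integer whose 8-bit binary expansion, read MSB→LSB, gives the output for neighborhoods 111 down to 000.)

  nb ###: next=#  (t=1,i=0, bit7=1)
  nb ##.: next=.  (t=0,i=9, bit6=0)
  nb #.#: next=#  (t=0,i=1, bit5=1)
  nb #..: next=.  (t=0,i=3, bit4=0)
  nb .##: next=#  (t=0,i=8, bit3=1)
  nb .#.: next=#  (t=0,i=0, bit2=1)
  nb ..#: next=.  (t=0,i=5, bit1=0)
  nb ...: next=.  (t=0,i=4, bit0=0)
  bits 10101100 = 172

172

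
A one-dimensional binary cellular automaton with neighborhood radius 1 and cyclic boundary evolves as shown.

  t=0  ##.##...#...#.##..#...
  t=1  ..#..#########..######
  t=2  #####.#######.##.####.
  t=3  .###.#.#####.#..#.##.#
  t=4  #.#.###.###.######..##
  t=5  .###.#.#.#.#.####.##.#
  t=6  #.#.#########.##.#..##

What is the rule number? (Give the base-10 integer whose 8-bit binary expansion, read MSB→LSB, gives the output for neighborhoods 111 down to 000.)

  [7] ### => #  t=1,i=6
  [6] ##. => .  t=0,i=1
  [5] #.# => #  t=0,i=2
  [4] #.. => #  t=0,i=5
  [3] .## => .  t=0,i=0
  [2] .#. => #  t=0,i=8
  [1] ..# => #  t=0,i=7
  [0] ... => #  t=0,i=6
  bits 10110111 = 183

183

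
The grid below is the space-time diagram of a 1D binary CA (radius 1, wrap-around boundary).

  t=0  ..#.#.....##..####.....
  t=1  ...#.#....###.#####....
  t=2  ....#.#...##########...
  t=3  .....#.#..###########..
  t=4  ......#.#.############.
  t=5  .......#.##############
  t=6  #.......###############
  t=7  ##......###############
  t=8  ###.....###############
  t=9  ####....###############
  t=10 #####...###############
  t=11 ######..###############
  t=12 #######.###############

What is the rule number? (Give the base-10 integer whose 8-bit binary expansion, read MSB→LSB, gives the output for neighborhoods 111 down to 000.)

  ### -> #   bit 7 = 1  t=0,i=15
  ##. -> #   bit 6 = 1  t=0,i=11
  #.# -> #   bit 5 = 1  t=0,i=3
  #.. -> #   bit 4 = 1  t=0,i=5
  .## -> #   bit 3 = 1  t=0,i=10
  .#. -> .   bit 2 = 0  t=0,i=2
  ..# -> .   bit 1 = 0  t=0,i=1
  ... -> .   bit 0 = 0  t=0,i=0
  bits 11111000 = 248

248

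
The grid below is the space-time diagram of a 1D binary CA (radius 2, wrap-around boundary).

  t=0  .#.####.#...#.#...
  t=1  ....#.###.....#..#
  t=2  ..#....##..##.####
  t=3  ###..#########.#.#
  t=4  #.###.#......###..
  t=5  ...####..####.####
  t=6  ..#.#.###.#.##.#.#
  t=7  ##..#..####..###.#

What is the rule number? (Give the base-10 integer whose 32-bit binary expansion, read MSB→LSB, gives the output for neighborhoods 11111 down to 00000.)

1044181595

  #####|.  b31=0 t=3,i=7
  ####.|.  b30=0 t=0,i=5
  ###.#|#  b29=1 t=0,i=6
  ###..|#  b28=1 t=1,i=8
  ##.##|#  b27=1 t=2,i=13
  ##.#.|#  b26=1 t=0,i=7
  ##..#|#  b25=1 t=2,i=0
  ##...|.  b24=0 t=1,i=9
  #.###|.  b23=0 t=0,i=3
  #.##.|.  b22=0 t=6,i=12
  #.#.#|#  b21=1 t=3,i=15
  #.#..|#  b20=1 t=0,i=8
  #..##|#  b19=1 t=2,i=10
  #..#.|#  b18=1 t=1,i=16
  #...#|.  b17=0 t=0,i=10
  #....|.  b16=0 t=0,i=16
  .####|#  b15=1 t=0,i=4
  .###.|#  b14=1 t=1,i=7
  .##.#|#  b13=1 t=2,i=12
  .##..|#  b12=1 t=2,i=8
  .#.##|.  b11=0 t=0,i=2
  .#.#.|.  b10=0 t=0,i=13
  .#..#|#  b9=1 t=1,i=15
  .#...|.  b8=0 t=0,i=9
  ..###|.  b7=0 t=3,i=5
  ..##.|#  b6=1 t=2,i=7
  ..#.#|.  b5=0 t=0,i=1
  ..#..|#  b4=1 t=1,i=14
  ...##|#  b3=1 t=2,i=6
  ...#.|.  b2=0 t=0,i=0
  ....#|#  b1=1 t=0,i=17
  .....|#  b0=1 t=1,i=11
  bits 00111110001111001111001001011011 = 1044181595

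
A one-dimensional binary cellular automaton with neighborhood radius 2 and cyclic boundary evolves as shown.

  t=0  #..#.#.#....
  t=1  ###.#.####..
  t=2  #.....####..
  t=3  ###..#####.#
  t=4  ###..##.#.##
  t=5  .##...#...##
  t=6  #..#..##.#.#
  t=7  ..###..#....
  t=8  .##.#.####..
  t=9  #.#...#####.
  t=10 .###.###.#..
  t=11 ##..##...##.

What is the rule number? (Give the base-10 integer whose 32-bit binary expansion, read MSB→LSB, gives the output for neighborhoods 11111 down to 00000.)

  nb #####: next=.  (t=3,i=7, bit31=0)
  nb ####.: next=#  (t=1,i=8, bit30=1)
  nb ###.#: next=.  (t=1,i=2, bit29=0)
  nb ###..: next=#  (t=1,i=9, bit28=1)
  nb ##.##: next=#  (t=3,i=10, bit27=1)
  nb ##.#.: next=.  (t=1,i=3, bit26=0)
  nb ##..#: next=.  (t=1,i=10, bit25=0)
  nb ##...: next=#  (t=5,i=3, bit24=1)
  nb #.###: next=#  (t=1,i=6, bit23=1)
  nb #.##.: next=.  (t=5,i=1, bit22=0)
  nb #.#.#: next=.  (t=0,i=5, bit21=0)
  nb #.#..: next=#  (t=0,i=7, bit20=1)
  nb #..##: next=.  (t=1,i=11, bit19=0)
  nb #..#.: next=#  (t=0,i=2, bit18=1)
  nb #...#: next=.  (t=5,i=4, bit17=0)
  nb #....: next=#  (t=0,i=9, bit16=1)
  nb .####: next=#  (t=1,i=7, bit15=1)
  nb .###.: next=.  (t=1,i=1, bit14=0)
  nb .##.#: next=#  (t=4,i=6, bit13=1)
  nb .##..: next=.  (t=5,i=2, bit12=0)
  nb .#.##: next=.  (t=1,i=5, bit11=0)
  nb .#.#.: next=#  (t=0,i=4, bit10=1)
  nb .#..#: next=#  (t=0,i=1, bit9=1)
  nb .#...: next=#  (t=0,i=8, bit8=1)
  nb ..###: next=#  (t=1,i=0, bit7=1)
  nb ..##.: next=.  (t=4,i=5, bit6=0)
  nb ..#.#: next=.  (t=0,i=3, bit5=0)
  nb ..#..: next=#  (t=0,i=0, bit4=1)
  nb ...##: next=#  (t=2,i=5, bit3=1)
  nb ...#.: next=.  (t=0,i=11, bit2=0)
  nb ....#: next=.  (t=0,i=10, bit1=0)
  nb .....: next=.  (t=2,i=3, bit0=0)
  bits 01011001100101011010011110011000 = 1502979992

1502979992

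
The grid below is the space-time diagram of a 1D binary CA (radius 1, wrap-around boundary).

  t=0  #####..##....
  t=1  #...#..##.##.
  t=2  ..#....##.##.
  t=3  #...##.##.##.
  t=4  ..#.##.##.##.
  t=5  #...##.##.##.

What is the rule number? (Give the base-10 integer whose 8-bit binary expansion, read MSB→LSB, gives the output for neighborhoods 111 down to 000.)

73

  nb ###: next=.  (t=0,i=1, bit7=0)
  nb ##.: next=#  (t=0,i=4, bit6=1)
  nb #.#: next=.  (t=1,i=9, bit5=0)
  nb #..: next=.  (t=0,i=5, bit4=0)
  nb .##: next=#  (t=0,i=0, bit3=1)
  nb .#.: next=.  (t=1,i=0, bit2=0)
  nb ..#: next=.  (t=0,i=6, bit1=0)
  nb ...: next=#  (t=0,i=10, bit0=1)
  bits 01001001 = 73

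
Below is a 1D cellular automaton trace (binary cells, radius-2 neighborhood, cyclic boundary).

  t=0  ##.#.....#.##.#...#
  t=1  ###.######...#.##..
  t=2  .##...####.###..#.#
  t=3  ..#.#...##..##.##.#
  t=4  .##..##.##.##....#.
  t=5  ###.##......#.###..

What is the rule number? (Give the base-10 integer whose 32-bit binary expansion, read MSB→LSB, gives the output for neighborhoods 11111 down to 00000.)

4096741735

  [31] ##### => #  t=1,i=6
  [30] ####. => #  t=1,i=8
  [29] ###.# => #  t=0,i=1
  [28] ###.. => #  t=1,i=9
  [27] ##.## => .  t=1,i=3
  [26] ##.#. => #  t=0,i=2
  [25] ##..# => .  t=1,i=17
  [24] ##... => .  t=1,i=10
  [23] #.### => .  t=1,i=4
  [22] #.##. => .  t=0,i=11
  [21] #.#.# => #  t=2,i=18
  [20] #.#.. => .  t=0,i=3
  [19] #..## => #  t=1,i=18
  [18] #..#. => #  t=2,i=15
  [17] #...# => #  t=0,i=16
  [16] #.... => #  t=0,i=5
  [15] .#### => .  t=1,i=5
  [14] .###. => #  t=0,i=0
  [13] .##.# => .  t=0,i=12
  [12] .##.. => #  t=1,i=16
  [11] .#.## => .  t=0,i=10
  [10] .#.#. => .  t=2,i=17
  [9] .#..# => .  t=3,i=0
  [8] .#... => #  t=0,i=4
  [7] ..### => .  t=0,i=18
  [6] ..##. => #  t=3,i=8
  [5] ..#.# => #  t=0,i=9
  [4] ..#.. => .  t=4,i=17
  [3] ...## => .  t=0,i=17
  [2] ...#. => #  t=0,i=8
  [1] ....# => #  t=0,i=7
  [0] ..... => #  t=0,i=6
  bits 11110100001011110101000101100111 = 4096741735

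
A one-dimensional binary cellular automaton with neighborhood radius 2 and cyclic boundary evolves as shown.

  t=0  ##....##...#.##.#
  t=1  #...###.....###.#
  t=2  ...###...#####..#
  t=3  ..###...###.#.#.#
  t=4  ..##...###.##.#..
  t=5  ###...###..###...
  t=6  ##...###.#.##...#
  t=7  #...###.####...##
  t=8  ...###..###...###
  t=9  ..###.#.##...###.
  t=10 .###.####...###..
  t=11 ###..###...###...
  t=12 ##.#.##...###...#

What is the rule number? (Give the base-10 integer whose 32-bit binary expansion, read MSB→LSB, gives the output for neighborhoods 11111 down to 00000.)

1189144795

  [31] ##### => .  t=2,i=11
  [30] ####. => #  t=2,i=12
  [29] ###.# => .  t=1,i=14
  [28] ###.. => .  t=0,i=1
  [27] ##.## => .  t=0,i=15
  [26] ##.#. => #  t=3,i=11
  [25] ##..# => #  t=2,i=14
  [24] ##... => .  t=0,i=2
  [23] #.### => #  t=0,i=16
  [22] #.##. => #  t=0,i=13
  [21] #.#.# => #  t=3,i=12
  [20] #.#.. => .  t=3,i=16
  [19] #..## => .  t=3,i=1
  [18] #..#. => .  t=2,i=15
  [17] #...# => .  t=0,i=9
  [16] #.... => .  t=0,i=3
  [15] .#### => #  t=2,i=10
  [14] .###. => #  t=0,i=0
  [13] .##.# => #  t=0,i=14
  [12] .##.. => .  t=0,i=7
  [11] .#.## => #  t=0,i=12
  [10] .#.#. => .  t=3,i=13
  [9] .#..# => .  t=3,i=0
  [8] .#... => .  t=2,i=0
  [7] ..### => #  t=1,i=4
  [6] ..##. => #  t=0,i=6
  [5] ..#.# => .  t=0,i=11
  [4] ..#.. => #  t=2,i=16
  [3] ...## => #  t=0,i=5
  [2] ...#. => .  t=0,i=10
  [1] ....# => #  t=0,i=4
  [0] ..... => #  t=1,i=9
  bits 01000110111000001110100011011011 = 1189144795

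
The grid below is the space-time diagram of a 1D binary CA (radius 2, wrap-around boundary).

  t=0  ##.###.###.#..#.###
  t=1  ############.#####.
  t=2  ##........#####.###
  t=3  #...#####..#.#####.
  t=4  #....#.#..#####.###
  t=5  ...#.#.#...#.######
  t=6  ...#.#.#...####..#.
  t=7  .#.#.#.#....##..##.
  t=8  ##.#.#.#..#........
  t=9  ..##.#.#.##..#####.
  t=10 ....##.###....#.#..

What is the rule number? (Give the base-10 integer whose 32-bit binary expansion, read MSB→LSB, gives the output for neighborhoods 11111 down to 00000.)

1827981363

  [31] ##### => .  t=0,i=18
  [30] ####. => #  t=0,i=0
  [29] ###.# => #  t=0,i=1
  [28] ###.. => .  t=2,i=1
  [27] ##.## => #  t=0,i=2
  [26] ##.#. => #  t=0,i=10
  [25] ##..# => .  t=3,i=9
  [24] ##... => .  t=2,i=2
  [23] #.### => #  t=0,i=3
  [22] #.##. => #  t=9,i=9
  [21] #.#.# => #  t=5,i=5
  [20] #.#.. => #  t=0,i=11
  [19] #..## => .  t=4,i=9
  [18] #..#. => #  t=0,i=13
  [17] #...# => .  t=3,i=2
  [16] #.... => .  t=2,i=3
  [15] .#### => #  t=0,i=17
  [14] .###. => #  t=0,i=4
  [13] .##.# => .  t=8,i=1
  [12] .##.. => .  t=7,i=13
  [11] .#.## => #  t=0,i=15
  [10] .#.#. => .  t=4,i=6
  [9] .#..# => .  t=0,i=12
  [8] .#... => .  t=3,i=1
  [7] ..### => .  t=2,i=10
  [6] ..##. => .  t=7,i=12
  [5] ..#.# => #  t=0,i=14
  [4] ..#.. => #  t=6,i=17
  [3] ...## => .  t=2,i=9
  [2] ...#. => .  t=4,i=4
  [1] ....# => #  t=2,i=8
  [0] ..... => #  t=2,i=4
  bits 01101100111101001100100000110011 = 1827981363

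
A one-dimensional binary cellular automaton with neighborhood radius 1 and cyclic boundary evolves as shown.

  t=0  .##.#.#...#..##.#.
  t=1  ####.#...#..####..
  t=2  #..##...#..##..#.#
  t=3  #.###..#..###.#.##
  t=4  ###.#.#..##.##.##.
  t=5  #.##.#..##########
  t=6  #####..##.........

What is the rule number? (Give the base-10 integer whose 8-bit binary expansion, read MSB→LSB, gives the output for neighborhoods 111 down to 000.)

106

  ### -> .   bit 7 = 0  t=1,i=1
  ##. -> #   bit 6 = 1  t=0,i=2
  #.# -> #   bit 5 = 1  t=0,i=3
  #.. -> .   bit 4 = 0  t=0,i=7
  .## -> #   bit 3 = 1  t=0,i=1
  .#. -> .   bit 2 = 0  t=0,i=4
  ..# -> #   bit 1 = 1  t=0,i=0
  ... -> .   bit 0 = 0  t=0,i=8
  bits 01101010 = 106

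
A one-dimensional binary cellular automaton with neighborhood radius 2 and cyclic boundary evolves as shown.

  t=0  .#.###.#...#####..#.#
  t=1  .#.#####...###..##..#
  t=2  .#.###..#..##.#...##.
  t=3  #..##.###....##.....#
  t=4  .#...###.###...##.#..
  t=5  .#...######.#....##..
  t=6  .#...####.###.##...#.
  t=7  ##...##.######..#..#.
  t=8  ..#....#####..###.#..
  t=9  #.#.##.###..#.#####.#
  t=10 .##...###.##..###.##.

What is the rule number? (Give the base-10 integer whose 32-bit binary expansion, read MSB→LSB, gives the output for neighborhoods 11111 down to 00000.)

  #####|#  b31=1 t=0,i=13
  ####.|.  b30=0 t=0,i=14
  ###.#|#  b29=1 t=0,i=5
  ###..|.  b28=0 t=0,i=15
  ##.##|#  b27=1 t=3,i=5
  ##.#.|#  b26=1 t=0,i=6
  ##..#|#  b25=1 t=0,i=16
  ##...|#  b24=1 t=1,i=8
  #.###|#  b23=1 t=0,i=3
  #.##.|.  b22=0 t=6,i=14
  #.#.#|#  b21=1 t=0,i=1
  #.#..|#  b20=1 t=0,i=7
  #..##|.  b19=0 t=1,i=15
  #..#.|#  b18=1 t=0,i=17
  #...#|.  b17=0 t=0,i=9
  #....|#  b16=1 t=3,i=10
  .####|#  b15=1 t=0,i=12
  .###.|#  b14=1 t=0,i=4
  .##.#|.  b13=0 t=2,i=12
  .##..|.  b12=0 t=1,i=17
  .#.##|.  b11=0 t=0,i=2
  .#.#.|.  b10=0 t=0,i=0
  .#..#|.  b9=0 t=2,i=9
  .#...|.  b8=0 t=0,i=8
  ..###|#  b7=1 t=0,i=11
  ..##.|.  b6=0 t=1,i=16
  ..#.#|.  b5=0 t=0,i=18
  ..#..|#  b4=1 t=2,i=8
  ...##|.  b3=0 t=0,i=10
  ...#.|.  b2=0 t=4,i=0
  ....#|#  b1=1 t=3,i=11
  .....|.  b0=0 t=3,i=17
  bits 10101111101101011100000010010010 = 2947924114

2947924114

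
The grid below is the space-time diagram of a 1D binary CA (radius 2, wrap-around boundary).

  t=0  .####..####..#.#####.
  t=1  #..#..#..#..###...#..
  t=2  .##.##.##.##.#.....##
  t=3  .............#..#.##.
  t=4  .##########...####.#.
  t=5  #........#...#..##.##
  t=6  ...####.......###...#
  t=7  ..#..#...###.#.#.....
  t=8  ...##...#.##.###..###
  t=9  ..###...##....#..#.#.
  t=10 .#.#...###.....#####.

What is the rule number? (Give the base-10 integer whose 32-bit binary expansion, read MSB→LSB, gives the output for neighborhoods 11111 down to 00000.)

  [31] ##### => .  t=0,i=17
  [30] ####. => #  t=0,i=3
  [29] ###.# => #  t=4,i=17
  [28] ###.. => .  t=0,i=4
  [27] ##.## => .  t=2,i=0
  [26] ##.#. => .  t=2,i=12
  [25] ##..# => .  t=0,i=5
  [24] ##... => .  t=1,i=15
  [23] #.### => .  t=0,i=15
  [22] #.##. => .  t=2,i=1
  [21] #.#.# => #  t=7,i=13
  [20] #.#.. => #  t=2,i=13
  [19] #..## => #  t=0,i=0
  [18] #..#. => #  t=0,i=12
  [17] #...# => .  t=1,i=16
  [16] #.... => .  t=2,i=15
  [15] .#### => .  t=0,i=2
  [14] .###. => #  t=1,i=13
  [13] .##.# => .  t=2,i=2
  [12] .##.. => #  t=3,i=19
  [11] .#.## => #  t=0,i=14
  [10] .#.#. => #  t=7,i=14
  [9] .#..# => #  t=1,i=1
  [8] .#... => .  t=2,i=14
  [7] ..### => .  t=0,i=1
  [6] ..##. => #  t=2,i=19
  [5] ..#.# => #  t=0,i=13
  [4] ..#.. => .  t=1,i=0
  [3] ...## => #  t=2,i=18
  [2] ...#. => .  t=1,i=17
  [1] ....# => .  t=2,i=17
  [0] ..... => #  t=2,i=16
  bits 01100000001111000101111001101001 = 1614569065

1614569065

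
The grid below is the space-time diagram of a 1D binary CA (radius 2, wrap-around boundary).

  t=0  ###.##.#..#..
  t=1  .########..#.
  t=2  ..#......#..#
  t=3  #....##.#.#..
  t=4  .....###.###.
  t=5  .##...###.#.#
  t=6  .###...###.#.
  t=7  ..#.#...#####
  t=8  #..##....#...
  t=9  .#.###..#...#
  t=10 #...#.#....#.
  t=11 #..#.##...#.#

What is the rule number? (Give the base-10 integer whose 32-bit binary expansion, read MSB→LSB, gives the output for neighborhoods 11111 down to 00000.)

  #####|.  b31=0 t=1,i=3
  ####.|.  b30=0 t=1,i=7
  ###.#|#  b29=1 t=0,i=2
  ###..|.  b28=0 t=1,i=8
  ##.##|#  b27=1 t=0,i=3
  ##.#.|#  b26=1 t=0,i=6
  ##..#|#  b25=1 t=1,i=9
  ##...|#  b24=1 t=4,i=12
  #.###|.  b23=0 t=4,i=9
  #.##.|#  b22=1 t=0,i=4
  #.#.#|.  b21=0 t=3,i=8
  #.#..|#  b20=1 t=0,i=7
  #..##|.  b19=0 t=0,i=12
  #..#.|.  b18=0 t=0,i=9
  #...#|.  b17=0 t=5,i=4
  #....|.  b16=0 t=2,i=4
  .####|#  b15=1 t=1,i=2
  .###.|#  b14=1 t=0,i=1
  .##.#|#  b13=1 t=0,i=5
  .##..|#  b12=1 t=5,i=2
  .#.##|.  b11=0 t=5,i=0
  .#.#.|#  b10=1 t=3,i=9
  .#..#|#  b9=1 t=0,i=8
  .#...|.  b8=0 t=2,i=3
  ..###|.  b7=0 t=0,i=0
  ..##.|#  b6=1 t=3,i=5
  ..#.#|.  b5=0 t=7,i=2
  ..#..|.  b4=0 t=0,i=10
  ...##|.  b3=0 t=3,i=4
  ...#.|#  b2=1 t=2,i=8
  ....#|.  b1=0 t=2,i=7
  .....|#  b0=1 t=2,i=5
  bits 00101111010100001111011001000101 = 793835077

793835077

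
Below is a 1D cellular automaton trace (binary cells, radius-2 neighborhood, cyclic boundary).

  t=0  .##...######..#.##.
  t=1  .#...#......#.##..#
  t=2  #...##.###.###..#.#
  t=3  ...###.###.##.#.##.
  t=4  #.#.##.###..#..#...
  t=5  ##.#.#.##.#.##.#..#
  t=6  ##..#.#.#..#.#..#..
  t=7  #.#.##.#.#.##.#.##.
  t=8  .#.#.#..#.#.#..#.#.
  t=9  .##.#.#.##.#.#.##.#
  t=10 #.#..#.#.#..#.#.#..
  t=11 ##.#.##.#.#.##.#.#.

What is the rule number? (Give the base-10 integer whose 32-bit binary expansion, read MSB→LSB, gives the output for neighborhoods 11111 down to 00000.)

578907773

  [31] ##### => .  t=0,i=8
  [30] ####. => .  t=0,i=10
  [29] ###.# => #  t=2,i=9
  [28] ###.. => .  t=0,i=11
  [27] ##.## => .  t=2,i=6
  [26] ##.#. => .  t=3,i=13
  [25] ##..# => #  t=0,i=12
  [24] ##... => .  t=0,i=3
  [23] #.### => #  t=2,i=7
  [22] #.##. => .  t=0,i=16
  [21] #.#.# => .  t=3,i=14
  [20] #.#.. => .  t=1,i=1
  [19] #..## => .  t=0,i=0
  [18] #..#. => .  t=0,i=13
  [17] #...# => .  t=0,i=4
  [16] #.... => #  t=1,i=7
  [15] .#### => .  t=0,i=7
  [14] .###. => #  t=2,i=8
  [13] .##.# => #  t=2,i=5
  [12] .##.. => .  t=0,i=2
  [11] .#.## => #  t=0,i=15
  [10] .#.#. => #  t=1,i=0
  [9] .#..# => #  t=4,i=13
  [8] .#... => .  t=1,i=2
  [7] ..### => .  t=0,i=6
  [6] ..##. => #  t=0,i=1
  [5] ..#.# => #  t=0,i=14
  [4] ..#.. => #  t=1,i=5
  [3] ...## => #  t=0,i=5
  [2] ...#. => #  t=1,i=4
  [1] ....# => .  t=1,i=10
  [0] ..... => #  t=1,i=8
  bits 00100010100000010110111001111101 = 578907773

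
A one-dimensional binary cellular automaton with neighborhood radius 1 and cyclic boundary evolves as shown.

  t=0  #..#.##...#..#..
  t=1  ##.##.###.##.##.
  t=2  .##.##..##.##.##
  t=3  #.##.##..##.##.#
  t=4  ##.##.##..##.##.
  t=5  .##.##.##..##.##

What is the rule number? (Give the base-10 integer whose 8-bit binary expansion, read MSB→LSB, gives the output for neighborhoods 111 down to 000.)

117

  ###|.  b7=0 t=1,i=7
  ##.|#  b6=1 t=0,i=6
  #.#|#  b5=1 t=0,i=4
  #..|#  b4=1 t=0,i=1
  .##|.  b3=0 t=0,i=5
  .#.|#  b2=1 t=0,i=0
  ..#|.  b1=0 t=0,i=2
  ...|#  b0=1 t=0,i=8
  bits 01110101 = 117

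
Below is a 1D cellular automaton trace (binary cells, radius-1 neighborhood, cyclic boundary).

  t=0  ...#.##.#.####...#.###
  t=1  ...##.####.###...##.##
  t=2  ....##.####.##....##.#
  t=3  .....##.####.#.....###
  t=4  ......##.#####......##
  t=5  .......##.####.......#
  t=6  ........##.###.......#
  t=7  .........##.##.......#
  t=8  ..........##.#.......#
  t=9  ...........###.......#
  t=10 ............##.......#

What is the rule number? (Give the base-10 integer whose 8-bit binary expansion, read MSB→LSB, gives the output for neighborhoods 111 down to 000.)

228

  ### -> #   bit 7 = 1  t=0,i=11
  ##. -> #   bit 6 = 1  t=0,i=6
  #.# -> #   bit 5 = 1  t=0,i=4
  #.. -> .   bit 4 = 0  t=0,i=0
  .## -> .   bit 3 = 0  t=0,i=5
  .#. -> #   bit 2 = 1  t=0,i=3
  ..# -> .   bit 1 = 0  t=0,i=2
  ... -> .   bit 0 = 0  t=0,i=1
  bits 11100100 = 228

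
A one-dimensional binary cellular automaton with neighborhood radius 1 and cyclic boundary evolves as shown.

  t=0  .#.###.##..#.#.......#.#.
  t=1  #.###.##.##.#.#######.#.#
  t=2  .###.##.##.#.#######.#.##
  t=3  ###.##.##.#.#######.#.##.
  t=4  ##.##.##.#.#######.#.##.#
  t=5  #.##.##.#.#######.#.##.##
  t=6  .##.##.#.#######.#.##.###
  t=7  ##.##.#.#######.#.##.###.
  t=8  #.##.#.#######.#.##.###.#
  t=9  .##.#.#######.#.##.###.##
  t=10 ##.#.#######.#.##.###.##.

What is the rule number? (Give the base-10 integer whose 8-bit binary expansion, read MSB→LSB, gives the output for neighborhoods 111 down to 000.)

187

  ### -> #   bit 7 = 1  t=0,i=4
  ##. -> .   bit 6 = 0  t=0,i=5
  #.# -> #   bit 5 = 1  t=0,i=2
  #.. -> #   bit 4 = 1  t=0,i=9
  .## -> #   bit 3 = 1  t=0,i=3
  .#. -> .   bit 2 = 0  t=0,i=1
  ..# -> #   bit 1 = 1  t=0,i=0
  ... -> #   bit 0 = 1  t=0,i=15
  bits 10111011 = 187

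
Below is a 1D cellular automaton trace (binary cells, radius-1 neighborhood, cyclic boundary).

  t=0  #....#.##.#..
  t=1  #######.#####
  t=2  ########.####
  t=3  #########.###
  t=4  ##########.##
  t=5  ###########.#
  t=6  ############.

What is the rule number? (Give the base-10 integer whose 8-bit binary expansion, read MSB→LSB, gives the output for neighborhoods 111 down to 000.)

  nb ###: next=#  (t=1,i=0, bit7=1)
  nb ##.: next=#  (t=0,i=8, bit6=1)
  nb #.#: next=#  (t=0,i=6, bit5=1)
  nb #..: next=#  (t=0,i=1, bit4=1)
  nb .##: next=.  (t=0,i=7, bit3=0)
  nb .#.: next=#  (t=0,i=0, bit2=1)
  nb ..#: next=#  (t=0,i=4, bit1=1)
  nb ...: next=#  (t=0,i=2, bit0=1)
  bits 11110111 = 247

247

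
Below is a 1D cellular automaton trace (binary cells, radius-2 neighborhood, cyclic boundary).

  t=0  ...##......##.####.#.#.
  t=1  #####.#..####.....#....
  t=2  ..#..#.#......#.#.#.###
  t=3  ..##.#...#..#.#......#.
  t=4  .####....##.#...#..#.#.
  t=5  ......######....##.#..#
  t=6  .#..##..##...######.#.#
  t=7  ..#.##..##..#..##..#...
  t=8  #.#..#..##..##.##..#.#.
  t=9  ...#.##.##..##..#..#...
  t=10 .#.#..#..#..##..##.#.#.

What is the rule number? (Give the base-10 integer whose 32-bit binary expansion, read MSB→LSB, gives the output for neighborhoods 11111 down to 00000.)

2214687354

  ##### -> #   bit 31 = 1  t=1,i=2
  ####. -> .   bit 30 = 0  t=0,i=16
  ###.# -> .   bit 29 = 0  t=0,i=17
  ###.. -> .   bit 28 = 0  t=1,i=12
  ##.## -> .   bit 27 = 0  t=0,i=13
  ##.#. -> #   bit 26 = 1  t=0,i=18
  ##..# -> .   bit 25 = 0  t=2,i=0
  ##... -> .   bit 24 = 0  t=0,i=5
  #.### -> .   bit 23 = 0  t=0,i=14
  #.##. -> .   bit 22 = 0  t=7,i=4
  #.#.# -> .   bit 21 = 0  t=0,i=19
  #.#.. -> .   bit 20 = 0  t=0,i=21
  #..## -> .   bit 19 = 0  t=1,i=8
  #..#. -> .   bit 18 = 0  t=2,i=1
  #...# -> .   bit 17 = 0  t=3,i=0
  #.... -> #   bit 16 = 1  t=0,i=0
  .#### -> .   bit 15 = 0  t=0,i=15
  .###. -> #   bit 14 = 1  t=2,i=21
  .##.# -> #   bit 13 = 1  t=0,i=12
  .##.. -> #   bit 12 = 1  t=0,i=4
  .#.## -> .   bit 11 = 0  t=2,i=19
  .#.#. -> .   bit 10 = 0  t=0,i=20
  .#..# -> #   bit 9 = 1  t=1,i=7
  .#... -> .   bit 8 = 0  t=0,i=22
  ..### -> .   bit 7 = 0  t=1,i=0
  ..##. -> #   bit 6 = 1  t=0,i=3
  ..#.# -> #   bit 5 = 1  t=2,i=5
  ..#.. -> #   bit 4 = 1  t=1,i=18
  ...## -> #   bit 3 = 1  t=0,i=2
  ...#. -> .   bit 2 = 0  t=1,i=17
  ....# -> #   bit 1 = 1  t=0,i=1
  ..... -> .   bit 0 = 0  t=0,i=7
  bits 10000100000000010111001001111010 = 2214687354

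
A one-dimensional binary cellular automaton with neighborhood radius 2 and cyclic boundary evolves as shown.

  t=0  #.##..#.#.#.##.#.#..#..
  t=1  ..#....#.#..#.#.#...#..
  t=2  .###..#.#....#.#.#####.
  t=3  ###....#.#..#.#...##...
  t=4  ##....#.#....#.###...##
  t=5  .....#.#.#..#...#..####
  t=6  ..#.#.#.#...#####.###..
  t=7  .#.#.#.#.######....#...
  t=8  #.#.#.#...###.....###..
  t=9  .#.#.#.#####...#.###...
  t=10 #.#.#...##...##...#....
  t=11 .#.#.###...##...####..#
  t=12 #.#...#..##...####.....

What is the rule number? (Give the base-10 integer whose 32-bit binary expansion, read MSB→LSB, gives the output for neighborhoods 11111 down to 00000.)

  nb #####: next=#  (t=2,i=19, bit31=1)
  nb ####.: next=.  (t=2,i=20, bit30=0)
  nb ###.#: next=.  (t=6,i=16, bit29=0)
  nb ###..: next=.  (t=2,i=3, bit28=0)
  nb ##.##: next=.  (t=6,i=17, bit27=0)
  nb ##.#.: next=#  (t=0,i=14, bit26=1)
  nb ##..#: next=.  (t=0,i=4, bit25=0)
  nb ##...: next=.  (t=3,i=3, bit24=0)
  nb #.###: next=.  (t=2,i=17, bit23=0)
  nb #.##.: next=#  (t=0,i=2, bit22=1)
  nb #.#.#: next=.  (t=0,i=8, bit21=0)
  nb #.#..: next=.  (t=0,i=17, bit20=0)
  nb #..##: next=#  (t=2,i=0, bit19=1)
  nb #..#.: next=.  (t=0,i=5, bit18=0)
  nb #...#: next=#  (t=1,i=18, bit17=1)
  nb #....: next=.  (t=1,i=4, bit16=0)
  nb .####: next=#  (t=2,i=18, bit15=1)
  nb .###.: next=#  (t=2,i=2, bit14=1)
  nb .##.#: next=.  (t=0,i=13, bit13=0)
  nb .##..: next=.  (t=0,i=3, bit12=0)
  nb .#.##: next=.  (t=0,i=1, bit11=0)
  nb .#.#.: next=#  (t=0,i=7, bit10=1)
  nb .#..#: next=.  (t=0,i=18, bit9=0)
  nb .#...: next=#  (t=1,i=3, bit8=1)
  nb ..###: next=#  (t=2,i=1, bit7=1)
  nb ..##.: next=.  (t=3,i=18, bit6=0)
  nb ..#.#: next=.  (t=0,i=0, bit5=0)
  nb ..#..: next=#  (t=0,i=20, bit4=1)
  nb ...##: next=#  (t=3,i=17, bit3=1)
  nb ...#.: next=#  (t=1,i=1, bit2=1)
  nb ....#: next=.  (t=1,i=0, bit1=0)
  nb .....: next=#  (t=5,i=2, bit0=1)
  bits 10000100010010101100010110011101 = 2219492765

2219492765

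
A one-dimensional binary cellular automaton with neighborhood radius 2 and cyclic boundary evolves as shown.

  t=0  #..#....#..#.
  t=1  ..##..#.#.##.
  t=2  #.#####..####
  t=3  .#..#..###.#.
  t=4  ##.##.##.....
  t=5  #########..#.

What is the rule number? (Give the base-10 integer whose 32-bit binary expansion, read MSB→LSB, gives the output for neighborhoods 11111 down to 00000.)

2337159410

  [31] ##### => #  t=2,i=4
  [30] ####. => .  t=2,i=5
  [29] ###.# => .  t=2,i=0
  [28] ###.. => .  t=2,i=6
  [27] ##.## => #  t=2,i=1
  [26] ##.#. => .  t=3,i=10
  [25] ##..# => #  t=1,i=4
  [24] ##... => #  t=1,i=12
  [23] #.### => .  t=2,i=2
  [22] #.##. => #  t=1,i=10
  [21] #.#.# => .  t=1,i=8
  [20] #.#.. => .  t=0,i=0
  [19] #..## => #  t=2,i=8
  [18] #..#. => #  t=0,i=2
  [17] #...# => #  t=1,i=0
  [16] #.... => .  t=0,i=5
  [15] .#### => .  t=2,i=3
  [14] .###. => .  t=3,i=8
  [13] .##.# => #  t=4,i=1
  [12] .##.. => #  t=1,i=3
  [11] .#.## => #  t=1,i=9
  [10] .#.#. => .  t=0,i=12
  [9] .#..# => .  t=0,i=1
  [8] .#... => .  t=0,i=4
  [7] ..### => #  t=2,i=9
  [6] ..##. => #  t=1,i=2
  [5] ..#.# => #  t=0,i=11
  [4] ..#.. => #  t=0,i=3
  [3] ...## => .  t=1,i=1
  [2] ...#. => .  t=0,i=7
  [1] ....# => #  t=0,i=6
  [0] ..... => .  t=4,i=10
  bits 10001011010011100011100011110010 = 2337159410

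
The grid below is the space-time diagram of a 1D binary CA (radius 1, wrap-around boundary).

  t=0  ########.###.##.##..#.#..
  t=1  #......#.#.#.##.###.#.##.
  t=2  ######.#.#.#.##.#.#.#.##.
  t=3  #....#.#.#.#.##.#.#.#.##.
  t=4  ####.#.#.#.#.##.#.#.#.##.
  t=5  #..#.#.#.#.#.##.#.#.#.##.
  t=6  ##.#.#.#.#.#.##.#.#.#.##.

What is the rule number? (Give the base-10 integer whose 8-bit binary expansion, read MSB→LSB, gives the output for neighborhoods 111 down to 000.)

93

  nb ###: next=.  (t=0,i=1, bit7=0)
  nb ##.: next=#  (t=0,i=7, bit6=1)
  nb #.#: next=.  (t=0,i=8, bit5=0)
  nb #..: next=#  (t=0,i=18, bit4=1)
  nb .##: next=#  (t=0,i=0, bit3=1)
  nb .#.: next=#  (t=0,i=20, bit2=1)
  nb ..#: next=.  (t=0,i=19, bit1=0)
  nb ...: next=#  (t=1,i=2, bit0=1)
  bits 01011101 = 93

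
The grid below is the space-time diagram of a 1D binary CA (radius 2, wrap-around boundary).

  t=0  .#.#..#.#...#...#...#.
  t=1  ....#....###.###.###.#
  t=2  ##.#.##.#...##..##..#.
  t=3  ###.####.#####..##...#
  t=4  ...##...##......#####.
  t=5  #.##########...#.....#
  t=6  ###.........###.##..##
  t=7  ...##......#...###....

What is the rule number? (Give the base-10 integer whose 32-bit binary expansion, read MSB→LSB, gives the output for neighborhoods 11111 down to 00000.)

  #####|.  b31=0 t=3,i=11
  ####.|.  b30=0 t=3,i=1
  ###.#|.  b29=0 t=1,i=11
  ###..|.  b28=0 t=3,i=13
  ##.##|#  b27=1 t=1,i=12
  ##.#.|#  b26=1 t=1,i=20
  ##..#|.  b25=0 t=2,i=14
  ##...|#  b24=1 t=3,i=18
  #.###|#  b23=1 t=1,i=13
  #.##.|#  b22=1 t=2,i=0
  #.#.#|.  b21=0 t=2,i=3
  #.#..|.  b20=0 t=0,i=3
  #..##|.  b19=0 t=2,i=15
  #..#.|.  b18=0 t=0,i=0
  #...#|#  b17=1 t=0,i=10
  #....|#  b16=1 t=1,i=1
  .####|.  b15=0 t=3,i=0
  .###.|.  b14=0 t=1,i=10
  .##.#|#  b13=1 t=2,i=1
  .##..|#  b12=1 t=2,i=13
  .#.##|#  b11=1 t=2,i=4
  .#.#.|.  b10=0 t=0,i=2
  .#..#|#  b9=1 t=0,i=4
  .#...|#  b8=1 t=0,i=9
  ..###|.  b7=0 t=1,i=9
  ..##.|#  b6=1 t=2,i=12
  ..#.#|.  b5=0 t=0,i=1
  ..#..|.  b4=0 t=0,i=12
  ...##|#  b3=1 t=1,i=8
  ...#.|#  b2=1 t=0,i=11
  ....#|.  b1=0 t=1,i=2
  .....|.  b0=0 t=4,i=12
  bits 00001101110000110011101101001100 = 230898508

230898508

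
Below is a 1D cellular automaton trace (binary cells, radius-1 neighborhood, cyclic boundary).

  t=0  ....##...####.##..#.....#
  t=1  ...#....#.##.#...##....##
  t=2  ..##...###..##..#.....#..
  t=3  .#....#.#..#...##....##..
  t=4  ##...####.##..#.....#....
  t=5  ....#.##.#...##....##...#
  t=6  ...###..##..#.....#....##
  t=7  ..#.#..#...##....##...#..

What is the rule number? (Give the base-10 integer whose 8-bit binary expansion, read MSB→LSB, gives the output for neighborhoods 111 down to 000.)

166

  ###|#  b7=1 t=0,i=10
  ##.|.  b6=0 t=0,i=5
  #.#|#  b5=1 t=0,i=13
  #..|.  b4=0 t=0,i=0
  .##|.  b3=0 t=0,i=4
  .#.|#  b2=1 t=0,i=18
  ..#|#  b1=1 t=0,i=3
  ...|.  b0=0 t=0,i=1
  bits 10100110 = 166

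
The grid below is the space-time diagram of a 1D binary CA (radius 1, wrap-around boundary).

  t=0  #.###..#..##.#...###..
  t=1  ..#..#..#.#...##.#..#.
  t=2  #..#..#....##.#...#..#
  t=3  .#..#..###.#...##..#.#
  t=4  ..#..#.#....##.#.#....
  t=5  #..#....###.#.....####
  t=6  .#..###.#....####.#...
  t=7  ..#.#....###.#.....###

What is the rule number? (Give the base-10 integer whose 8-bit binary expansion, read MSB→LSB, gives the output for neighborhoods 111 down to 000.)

25

  ###|.  b7=0 t=0,i=3
  ##.|.  b6=0 t=0,i=4
  #.#|.  b5=0 t=0,i=1
  #..|#  b4=1 t=0,i=5
  .##|#  b3=1 t=0,i=2
  .#.|.  b2=0 t=0,i=0
  ..#|.  b1=0 t=0,i=6
  ...|#  b0=1 t=0,i=15
  bits 00011001 = 25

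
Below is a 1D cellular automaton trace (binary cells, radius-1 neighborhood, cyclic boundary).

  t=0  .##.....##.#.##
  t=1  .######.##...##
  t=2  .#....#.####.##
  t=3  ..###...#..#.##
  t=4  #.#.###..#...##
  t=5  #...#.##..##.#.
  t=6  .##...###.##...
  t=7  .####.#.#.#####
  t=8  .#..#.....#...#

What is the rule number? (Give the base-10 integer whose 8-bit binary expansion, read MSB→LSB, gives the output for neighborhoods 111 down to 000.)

89

  ### -> .   bit 7 = 0  t=1,i=2
  ##. -> #   bit 6 = 1  t=0,i=2
  #.# -> .   bit 5 = 0  t=0,i=0
  #.. -> #   bit 4 = 1  t=0,i=3
  .## -> #   bit 3 = 1  t=0,i=1
  .#. -> .   bit 2 = 0  t=0,i=11
  ..# -> .   bit 1 = 0  t=0,i=7
  ... -> #   bit 0 = 1  t=0,i=4
  bits 01011001 = 89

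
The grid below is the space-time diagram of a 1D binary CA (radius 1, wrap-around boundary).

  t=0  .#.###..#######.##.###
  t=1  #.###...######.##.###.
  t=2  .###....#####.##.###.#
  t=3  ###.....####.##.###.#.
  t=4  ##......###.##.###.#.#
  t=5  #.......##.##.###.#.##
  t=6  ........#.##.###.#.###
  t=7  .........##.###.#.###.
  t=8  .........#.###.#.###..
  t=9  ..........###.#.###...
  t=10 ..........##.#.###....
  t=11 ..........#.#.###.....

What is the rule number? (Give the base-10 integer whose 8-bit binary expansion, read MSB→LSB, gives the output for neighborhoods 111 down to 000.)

  nb ###: next=#  (t=0,i=4, bit7=1)
  nb ##.: next=.  (t=0,i=5, bit6=0)
  nb #.#: next=#  (t=0,i=0, bit5=1)
  nb #..: next=.  (t=0,i=6, bit4=0)
  nb .##: next=#  (t=0,i=3, bit3=1)
  nb .#.: next=.  (t=0,i=1, bit2=0)
  nb ..#: next=.  (t=0,i=7, bit1=0)
  nb ...: next=.  (t=1,i=6, bit0=0)
  bits 10101000 = 168

168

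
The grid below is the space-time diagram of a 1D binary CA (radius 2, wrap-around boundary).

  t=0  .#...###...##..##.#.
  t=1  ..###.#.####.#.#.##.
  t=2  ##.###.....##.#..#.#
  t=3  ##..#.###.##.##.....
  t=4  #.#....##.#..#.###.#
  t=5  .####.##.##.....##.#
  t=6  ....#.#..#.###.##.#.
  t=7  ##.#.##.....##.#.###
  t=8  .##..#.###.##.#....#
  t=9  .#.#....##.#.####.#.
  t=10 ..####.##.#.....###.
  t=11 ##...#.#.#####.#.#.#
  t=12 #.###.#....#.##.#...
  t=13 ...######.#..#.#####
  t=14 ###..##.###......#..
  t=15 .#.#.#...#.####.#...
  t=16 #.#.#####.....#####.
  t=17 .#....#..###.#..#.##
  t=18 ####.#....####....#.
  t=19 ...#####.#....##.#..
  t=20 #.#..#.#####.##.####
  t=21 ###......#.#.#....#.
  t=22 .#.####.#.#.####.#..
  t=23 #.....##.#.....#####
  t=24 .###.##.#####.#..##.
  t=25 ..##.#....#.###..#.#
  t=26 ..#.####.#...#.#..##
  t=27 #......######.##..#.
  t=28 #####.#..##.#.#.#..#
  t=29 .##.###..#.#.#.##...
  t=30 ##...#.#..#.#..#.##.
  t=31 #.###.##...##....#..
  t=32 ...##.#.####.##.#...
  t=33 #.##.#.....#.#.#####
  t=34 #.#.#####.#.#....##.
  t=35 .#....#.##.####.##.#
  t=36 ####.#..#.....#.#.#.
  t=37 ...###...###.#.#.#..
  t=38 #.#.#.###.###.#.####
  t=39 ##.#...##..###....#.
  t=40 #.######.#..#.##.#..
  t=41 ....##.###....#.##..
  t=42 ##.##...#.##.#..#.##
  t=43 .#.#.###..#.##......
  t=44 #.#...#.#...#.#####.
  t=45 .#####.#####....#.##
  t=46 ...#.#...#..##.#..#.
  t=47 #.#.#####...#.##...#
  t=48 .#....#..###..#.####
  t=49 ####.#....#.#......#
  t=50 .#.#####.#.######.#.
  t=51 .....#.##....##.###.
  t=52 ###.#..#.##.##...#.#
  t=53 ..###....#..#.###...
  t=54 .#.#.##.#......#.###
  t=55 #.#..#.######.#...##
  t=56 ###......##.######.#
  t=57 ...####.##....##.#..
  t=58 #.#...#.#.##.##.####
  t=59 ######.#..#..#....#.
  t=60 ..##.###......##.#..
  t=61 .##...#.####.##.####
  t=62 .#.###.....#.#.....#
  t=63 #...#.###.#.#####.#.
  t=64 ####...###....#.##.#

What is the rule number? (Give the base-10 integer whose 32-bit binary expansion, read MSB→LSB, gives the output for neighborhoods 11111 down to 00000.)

2807252301

  ##### -> #   bit 31 = 1  t=7,i=19
  ####. -> .   bit 30 = 0  t=1,i=10
  ###.# -> #   bit 29 = 1  t=1,i=4
  ###.. -> .   bit 28 = 0  t=0,i=7
  ##.## -> .   bit 27 = 0  t=2,i=2
  ##.#. -> #   bit 26 = 1  t=0,i=17
  ##..# -> #   bit 25 = 1  t=0,i=13
  ##... -> #   bit 24 = 1  t=0,i=8
  #.### -> .   bit 23 = 0  t=1,i=8
  #.##. -> #   bit 22 = 1  t=1,i=17
  #.#.# -> .   bit 21 = 0  t=1,i=6
  #.#.. -> #   bit 20 = 1  t=0,i=18
  #..## -> .   bit 19 = 0  t=0,i=14
  #..#. -> .   bit 18 = 0  t=0,i=0
  #...# -> #   bit 17 = 1  t=0,i=3
  #.... -> #   bit 16 = 1  t=2,i=7
  .#### -> .   bit 15 = 0  t=1,i=9
  .###. -> #   bit 14 = 1  t=0,i=6
  .##.# -> .   bit 13 = 0  t=0,i=16
  .##.. -> .   bit 12 = 0  t=0,i=12
  .#.## -> .   bit 11 = 0  t=1,i=7
  .#.#. -> #   bit 10 = 1  t=1,i=14
  .#..# -> .   bit 9 = 0  t=0,i=19
  .#... -> #   bit 8 = 1  t=0,i=2
  ..### -> .   bit 7 = 0  t=0,i=5
  ..##. -> #   bit 6 = 1  t=0,i=11
  ..#.# -> .   bit 5 = 0  t=2,i=17
  ..#.. -> .   bit 4 = 0  t=0,i=1
  ...## -> #   bit 3 = 1  t=0,i=4
  ...#. -> #   bit 2 = 1  t=6,i=3
  ....# -> .   bit 1 = 0  t=2,i=9
  ..... -> #   bit 0 = 1  t=2,i=8
  bits 10100111010100110100010101001101 = 2807252301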